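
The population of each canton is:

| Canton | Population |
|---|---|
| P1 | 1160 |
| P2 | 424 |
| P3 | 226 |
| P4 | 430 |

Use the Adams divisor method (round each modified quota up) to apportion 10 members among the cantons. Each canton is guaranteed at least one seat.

Standard divisor 2240/10 ≈ 224; standard quotas: P1 5.179, P2 1.893, P3 1.009, P4 1.920.
Rounding up gives 6, 2, 2, 2 = 12 seats, so the divisor must be adjusted.
With modified divisor 260: modified quotas P1 4.462, P2 1.631, P3 0.869, P4 1.654.
Rounding up: P1 5, P2 2, P3 1, P4 2 (total 10).

P1: 5, P2: 2, P3: 1, P4: 2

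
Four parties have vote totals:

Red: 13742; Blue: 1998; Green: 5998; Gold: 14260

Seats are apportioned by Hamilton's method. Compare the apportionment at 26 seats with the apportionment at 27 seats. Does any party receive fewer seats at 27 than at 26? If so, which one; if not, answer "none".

Blue

At 26 seats: Red 10, Blue 2, Green 4, Gold 10.
At 27 seats: Red 10, Blue 1, Green 5, Gold 11.
Blue drops from 2 to 1.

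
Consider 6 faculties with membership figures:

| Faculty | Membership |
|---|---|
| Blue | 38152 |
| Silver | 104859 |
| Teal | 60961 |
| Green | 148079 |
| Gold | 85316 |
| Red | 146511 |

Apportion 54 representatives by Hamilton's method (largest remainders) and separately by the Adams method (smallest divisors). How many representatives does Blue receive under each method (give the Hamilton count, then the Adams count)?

3 and 4

Hamilton: Blue 3, Silver 10, Teal 6, Green 14, Gold 8, Red 13.
Adams: Blue 4, Silver 10, Teal 6, Green 13, Gold 8, Red 13.
Blue gets 3 under Hamilton and 4 under Adams.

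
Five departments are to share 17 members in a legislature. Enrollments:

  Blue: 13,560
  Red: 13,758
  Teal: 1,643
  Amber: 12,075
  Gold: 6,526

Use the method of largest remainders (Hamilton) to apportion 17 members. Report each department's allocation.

Blue 5, Red 5, Teal 1, Amber 4, Gold 2

The standard divisor is 47562/17 ≈ 2797.765.
Standard quotas: Blue 4.8467, Red 4.9175, Teal 0.5873, Amber 4.3159, Gold 2.3326.
Lower quotas: Blue 4, Red 4, Teal 0, Amber 4, Gold 2 (sum 14, leaving 3 seats).
Remainders in descending order: Red 0.9175, Blue 0.8467, Teal 0.5873, Gold 0.3326, Amber 0.3159.
The surplus seats go to Red, Blue, Teal.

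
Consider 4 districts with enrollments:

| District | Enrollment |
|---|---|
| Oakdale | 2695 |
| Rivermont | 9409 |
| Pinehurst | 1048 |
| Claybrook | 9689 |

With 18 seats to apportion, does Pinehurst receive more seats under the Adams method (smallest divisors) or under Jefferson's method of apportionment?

Adams: Oakdale 2, Rivermont 7, Pinehurst 1, Claybrook 8.
Jefferson: Oakdale 2, Rivermont 8, Pinehurst 0, Claybrook 8.
Pinehurst gets 1 under Adams and 0 under Jefferson.

Adams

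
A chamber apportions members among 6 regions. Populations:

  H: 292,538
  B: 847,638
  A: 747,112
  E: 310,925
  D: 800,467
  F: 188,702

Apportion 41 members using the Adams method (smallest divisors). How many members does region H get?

4

Standard divisor 3187382/41 ≈ 77741.024; standard quotas: H 3.763, B 10.903, A 9.610, E 3.999, D 10.297, F 2.427.
Rounding up gives 4, 11, 10, 4, 11, 3 = 43 seats, so the divisor must be adjusted.
With modified divisor 83900: modified quotas H 3.487, B 10.103, A 8.905, E 3.706, D 9.541, F 2.249.
Rounding up: H 4, B 11, A 9, E 4, D 10, F 3 (total 41).
H receives 4.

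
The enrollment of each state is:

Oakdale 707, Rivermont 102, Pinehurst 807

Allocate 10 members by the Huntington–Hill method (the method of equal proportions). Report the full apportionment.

Oakdale=4, Rivermont=1, Pinehurst=5

With divisor 169: modified quotas Oakdale 4.183, Rivermont 0.604, Pinehurst 4.775.
Geometric-mean thresholds: Oakdale √(4·5)=4.472, Rivermont (min 1), Pinehurst √(4·5)=4.472.
Each quota rounded against its threshold gives Oakdale 4, Rivermont 1, Pinehurst 5 (total 10).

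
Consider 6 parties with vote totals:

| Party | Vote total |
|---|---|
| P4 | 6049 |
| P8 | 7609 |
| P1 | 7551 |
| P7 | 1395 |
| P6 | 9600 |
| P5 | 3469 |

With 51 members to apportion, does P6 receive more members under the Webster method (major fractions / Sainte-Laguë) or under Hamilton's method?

Webster: P4 9, P8 11, P1 11, P7 2, P6 13, P5 5.
Hamilton: P4 8, P8 11, P1 11, P7 2, P6 14, P5 5.
P6 gets 13 under Webster and 14 under Hamilton.

Hamilton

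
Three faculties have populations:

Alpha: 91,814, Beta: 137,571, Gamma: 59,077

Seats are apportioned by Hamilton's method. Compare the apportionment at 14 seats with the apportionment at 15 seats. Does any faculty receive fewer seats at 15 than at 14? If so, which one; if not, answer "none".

none

At 14 seats: Alpha 4, Beta 7, Gamma 3.
At 15 seats: Alpha 5, Beta 7, Gamma 3.
No faculty's allocation decreased.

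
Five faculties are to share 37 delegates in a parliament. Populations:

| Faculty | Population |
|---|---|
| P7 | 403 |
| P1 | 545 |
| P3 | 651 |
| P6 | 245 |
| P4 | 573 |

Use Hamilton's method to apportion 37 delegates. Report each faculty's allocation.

P7 6, P1 8, P3 10, P6 4, P4 9

The standard divisor is 2417/37 ≈ 65.324.
Standard quotas: P7 6.169, P1 8.343, P3 9.966, P6 3.751, P4 8.772.
Lower quotas: P7 6, P1 8, P3 9, P6 3, P4 8 (sum 34, leaving 3 seats).
Remainders in descending order: P3 0.966, P4 0.772, P6 0.751, P1 0.343, P7 0.169.
The surplus seats go to P3, P4, P6.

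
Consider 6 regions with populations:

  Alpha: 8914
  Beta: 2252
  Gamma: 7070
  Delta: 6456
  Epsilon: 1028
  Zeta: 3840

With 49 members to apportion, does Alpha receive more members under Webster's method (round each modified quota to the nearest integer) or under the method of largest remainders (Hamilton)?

Webster: Alpha 14, Beta 4, Gamma 12, Delta 11, Epsilon 2, Zeta 6.
Hamilton: Alpha 15, Beta 4, Gamma 12, Delta 10, Epsilon 2, Zeta 6.
Alpha gets 14 under Webster and 15 under Hamilton.

Hamilton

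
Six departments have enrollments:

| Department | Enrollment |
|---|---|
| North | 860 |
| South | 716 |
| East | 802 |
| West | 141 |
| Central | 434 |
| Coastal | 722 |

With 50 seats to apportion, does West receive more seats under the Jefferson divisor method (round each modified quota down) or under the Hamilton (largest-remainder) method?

Jefferson: North 12, South 10, East 11, West 1, Central 6, Coastal 10.
Hamilton: North 11, South 10, East 11, West 2, Central 6, Coastal 10.
West gets 1 under Jefferson and 2 under Hamilton.

Hamilton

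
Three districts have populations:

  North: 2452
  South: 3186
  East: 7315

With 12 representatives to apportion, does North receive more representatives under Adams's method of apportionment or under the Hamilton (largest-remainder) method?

Adams: North 3, South 3, East 6.
Hamilton: North 2, South 3, East 7.
North gets 3 under Adams and 2 under Hamilton.

Adams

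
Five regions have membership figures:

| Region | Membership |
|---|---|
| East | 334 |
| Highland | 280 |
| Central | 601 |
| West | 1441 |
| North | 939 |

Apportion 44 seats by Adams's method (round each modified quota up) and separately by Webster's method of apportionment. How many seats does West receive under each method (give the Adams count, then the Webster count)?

17 and 18

Adams: East 4, Highland 4, Central 8, West 17, North 11.
Webster: East 4, Highland 3, Central 7, West 18, North 12.
West gets 17 under Adams and 18 under Webster.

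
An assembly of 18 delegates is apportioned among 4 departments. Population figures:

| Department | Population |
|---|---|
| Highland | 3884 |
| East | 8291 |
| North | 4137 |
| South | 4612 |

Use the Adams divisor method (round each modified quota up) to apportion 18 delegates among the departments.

Standard divisor 20924/18 ≈ 1162.444; standard quotas: Highland 3.341, East 7.132, North 3.559, South 3.968.
Rounding up gives 4, 8, 4, 4 = 20 seats, so the divisor must be adjusted.
With modified divisor 1340: modified quotas Highland 2.899, East 6.187, North 3.087, South 3.442.
Rounding up: Highland 3, East 7, North 4, South 4 (total 18).

Highland 3, East 7, North 4, South 4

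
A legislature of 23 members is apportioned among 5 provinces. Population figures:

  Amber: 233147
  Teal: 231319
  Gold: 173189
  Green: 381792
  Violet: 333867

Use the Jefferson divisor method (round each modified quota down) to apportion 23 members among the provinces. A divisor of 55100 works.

Amber=4; Teal=4; Gold=3; Green=6; Violet=6

With modified divisor 55100: modified quotas Amber 4.231, Teal 4.198, Gold 3.143, Green 6.929, Violet 6.059.
Rounding down: Amber 4, Teal 4, Gold 3, Green 6, Violet 6 (total 23).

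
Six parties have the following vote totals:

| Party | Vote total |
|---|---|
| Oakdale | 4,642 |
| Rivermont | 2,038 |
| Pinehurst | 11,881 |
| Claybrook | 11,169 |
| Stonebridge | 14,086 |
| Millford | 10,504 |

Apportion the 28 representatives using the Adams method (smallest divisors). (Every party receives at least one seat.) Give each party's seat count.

Standard divisor 54320/28 ≈ 1940; standard quotas: Oakdale 2.393, Rivermont 1.051, Pinehurst 6.124, Claybrook 5.757, Stonebridge 7.261, Millford 5.414.
Rounding up gives 3, 2, 7, 6, 8, 6 = 32 seats, so the divisor must be adjusted.
With modified divisor 2200: modified quotas Oakdale 2.110, Rivermont 0.926, Pinehurst 5.400, Claybrook 5.077, Stonebridge 6.403, Millford 4.775.
Rounding up: Oakdale 3, Rivermont 1, Pinehurst 6, Claybrook 6, Stonebridge 7, Millford 5 (total 28).

Oakdale=3, Rivermont=1, Pinehurst=6, Claybrook=6, Stonebridge=7, Millford=5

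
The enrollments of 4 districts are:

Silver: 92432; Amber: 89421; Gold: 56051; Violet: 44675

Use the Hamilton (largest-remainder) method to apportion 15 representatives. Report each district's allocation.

The standard divisor is 282579/15 ≈ 18838.6.
Standard quotas: Silver 4.9065, Amber 4.7467, Gold 2.9753, Violet 2.3715.
Lower quotas: Silver 4, Amber 4, Gold 2, Violet 2 (sum 12, leaving 3 seats).
Remainders in descending order: Gold 0.9753, Silver 0.9065, Amber 0.7467, Violet 0.3715.
Largest remainders: Gold, Silver, Amber receive the extra seats.

Silver 5, Amber 5, Gold 3, Violet 2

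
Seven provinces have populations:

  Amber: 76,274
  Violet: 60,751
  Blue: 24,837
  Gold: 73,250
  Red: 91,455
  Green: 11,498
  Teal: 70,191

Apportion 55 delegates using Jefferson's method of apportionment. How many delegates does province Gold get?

Standard divisor 408256/55 ≈ 7422.836; standard quotas: Amber 10.276, Violet 8.184, Blue 3.346, Gold 9.868, Red 12.321, Green 1.549, Teal 9.456.
Rounding down gives 10, 8, 3, 9, 12, 1, 9 = 52 seats, so the divisor must be adjusted.
With modified divisor 7000: modified quotas Amber 10.896, Violet 8.679, Blue 3.548, Gold 10.464, Red 13.065, Green 1.643, Teal 10.027.
Rounding down: Amber 10, Violet 8, Blue 3, Gold 10, Red 13, Green 1, Teal 10 (total 55).
Gold receives 10.

10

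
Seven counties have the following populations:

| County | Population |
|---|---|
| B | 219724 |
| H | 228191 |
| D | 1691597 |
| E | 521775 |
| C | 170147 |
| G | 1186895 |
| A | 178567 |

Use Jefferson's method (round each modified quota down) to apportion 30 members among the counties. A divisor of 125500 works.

B=1, H=1, D=13, E=4, C=1, G=9, A=1

With modified divisor 125500: modified quotas B 1.751, H 1.818, D 13.479, E 4.158, C 1.356, G 9.457, A 1.423.
Rounding down: B 1, H 1, D 13, E 4, C 1, G 9, A 1 (total 30).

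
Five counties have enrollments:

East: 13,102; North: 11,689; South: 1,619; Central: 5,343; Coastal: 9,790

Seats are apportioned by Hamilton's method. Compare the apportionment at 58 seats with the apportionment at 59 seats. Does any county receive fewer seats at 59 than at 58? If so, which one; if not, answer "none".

Central

At 58 seats: East 18, North 16, South 2, Central 8, Coastal 14.
At 59 seats: East 19, North 17, South 2, Central 7, Coastal 14.
Central drops from 8 to 7.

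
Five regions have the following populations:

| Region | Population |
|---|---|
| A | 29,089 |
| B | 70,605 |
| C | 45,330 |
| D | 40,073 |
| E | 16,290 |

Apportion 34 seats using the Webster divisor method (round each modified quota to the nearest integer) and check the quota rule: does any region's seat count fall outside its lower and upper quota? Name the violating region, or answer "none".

Standard quotas: A 4.911, B 11.920, C 7.653, D 6.765, E 2.750.
Webster allocation: A 5, B 12, C 7, D 7, E 3.
Every allocation lies between the lower and upper quota.

none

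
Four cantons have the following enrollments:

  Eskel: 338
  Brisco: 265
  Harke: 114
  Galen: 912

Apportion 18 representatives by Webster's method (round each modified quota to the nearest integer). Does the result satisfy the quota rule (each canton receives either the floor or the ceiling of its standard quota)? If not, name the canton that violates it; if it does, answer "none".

none

Standard quotas: Eskel 3.735, Brisco 2.928, Harke 1.260, Galen 10.077.
Webster allocation: Eskel 4, Brisco 3, Harke 1, Galen 10.
Every allocation lies between the lower and upper quota.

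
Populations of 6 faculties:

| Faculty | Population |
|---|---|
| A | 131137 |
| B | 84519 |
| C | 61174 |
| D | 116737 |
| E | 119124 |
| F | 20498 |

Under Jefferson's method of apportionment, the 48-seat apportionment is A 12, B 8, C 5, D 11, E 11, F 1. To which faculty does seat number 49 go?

Priority for the next seat is population ÷ (current seats + 1).
Priorities: A 10087.462, B 9391.000, C 10195.667, D 9728.083, E 9927.000, F 10249.000.
Highest priority: F.

F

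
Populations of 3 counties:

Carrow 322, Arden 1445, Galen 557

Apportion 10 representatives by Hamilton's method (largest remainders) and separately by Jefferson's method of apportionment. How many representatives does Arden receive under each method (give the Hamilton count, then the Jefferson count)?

6 and 7

Hamilton: Carrow 1, Arden 6, Galen 3.
Jefferson: Carrow 1, Arden 7, Galen 2.
Arden gets 6 under Hamilton and 7 under Jefferson.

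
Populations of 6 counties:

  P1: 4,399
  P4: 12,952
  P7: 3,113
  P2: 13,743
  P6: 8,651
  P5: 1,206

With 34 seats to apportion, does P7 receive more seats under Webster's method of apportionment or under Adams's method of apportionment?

Webster: P1 3, P4 10, P7 2, P2 11, P6 7, P5 1.
Adams: P1 4, P4 9, P7 3, P2 10, P6 7, P5 1.
P7 gets 2 under Webster and 3 under Adams.

Adams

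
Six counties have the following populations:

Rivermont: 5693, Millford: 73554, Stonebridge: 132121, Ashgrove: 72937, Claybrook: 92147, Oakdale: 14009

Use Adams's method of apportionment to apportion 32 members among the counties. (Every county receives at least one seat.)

Standard divisor 390461/32 ≈ 12201.906; standard quotas: Rivermont 0.467, Millford 6.028, Stonebridge 10.828, Ashgrove 5.978, Claybrook 7.552, Oakdale 1.148.
Rounding up gives 1, 7, 11, 6, 8, 2 = 35 seats, so the divisor must be adjusted.
With modified divisor 13600: modified quotas Rivermont 0.419, Millford 5.408, Stonebridge 9.715, Ashgrove 5.363, Claybrook 6.776, Oakdale 1.030.
Rounding up: Rivermont 1, Millford 6, Stonebridge 10, Ashgrove 6, Claybrook 7, Oakdale 2 (total 32).

Rivermont 1, Millford 6, Stonebridge 10, Ashgrove 6, Claybrook 7, Oakdale 2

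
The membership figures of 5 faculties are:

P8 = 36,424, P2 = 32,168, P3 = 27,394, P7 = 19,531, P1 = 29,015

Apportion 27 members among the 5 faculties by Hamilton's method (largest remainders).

P8 7, P2 6, P3 5, P7 4, P1 5

Total 144532; standard divisor 144532/27 ≈ 5353.037.
Standard quotas: P8 6.8044, P2 6.0093, P3 5.1175, P7 3.6486, P1 5.4203.
Lower quotas: P8 6, P2 6, P3 5, P7 3, P1 5 (sum 25, leaving 2 seats).
Remainders in descending order: P8 0.8044, P7 0.6486, P1 0.4203, P3 0.1175, P2 0.0093.
Largest remainders: P8, P7 receive the extra seats.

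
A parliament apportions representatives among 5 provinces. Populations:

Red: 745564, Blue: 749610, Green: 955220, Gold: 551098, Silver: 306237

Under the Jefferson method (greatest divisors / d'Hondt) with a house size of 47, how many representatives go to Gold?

Standard divisor 3307729/47 ≈ 70377.213; standard quotas: Red 10.594, Blue 10.651, Green 13.573, Gold 7.831, Silver 4.351.
Rounding down gives 10, 10, 13, 7, 4 = 44 seats, so the divisor must be adjusted.
With modified divisor 68000: modified quotas Red 10.964, Blue 11.024, Green 14.047, Gold 8.104, Silver 4.503.
Rounding down: Red 10, Blue 11, Green 14, Gold 8, Silver 4 (total 47).
Gold receives 8.

8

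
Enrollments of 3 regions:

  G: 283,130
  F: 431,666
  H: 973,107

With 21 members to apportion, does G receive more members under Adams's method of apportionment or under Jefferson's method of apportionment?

Adams: G 4, F 5, H 12.
Jefferson: G 3, F 5, H 13.
G gets 4 under Adams and 3 under Jefferson.

Adams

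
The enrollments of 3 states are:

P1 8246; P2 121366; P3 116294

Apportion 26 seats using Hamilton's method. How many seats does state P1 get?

Standard divisor: 245906 ÷ 26 ≈ 9457.923.
Standard quotas: P1 0.8719, P2 12.8322, P3 12.2959.
Lower quotas: P1 0, P2 12, P3 12 (sum 24, leaving 2 seats).
Remainders in descending order: P1 0.8719, P2 0.8322, P3 0.2959.
Largest remainders: P1, P2 receive the extra seats.
P1 receives 1.

1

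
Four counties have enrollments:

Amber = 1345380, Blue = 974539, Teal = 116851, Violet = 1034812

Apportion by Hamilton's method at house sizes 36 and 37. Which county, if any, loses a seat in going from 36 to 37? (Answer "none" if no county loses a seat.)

none

At 36 seats: Amber 14, Blue 10, Teal 1, Violet 11.
At 37 seats: Amber 14, Blue 11, Teal 1, Violet 11.
No county's allocation decreased.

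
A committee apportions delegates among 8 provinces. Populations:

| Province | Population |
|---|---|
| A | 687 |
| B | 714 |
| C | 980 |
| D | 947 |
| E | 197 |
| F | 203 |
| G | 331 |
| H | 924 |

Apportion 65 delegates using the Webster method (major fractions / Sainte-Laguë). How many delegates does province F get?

Standard divisor 4983/65 ≈ 76.662; standard quotas: A 8.961, B 9.314, C 12.783, D 12.353, E 2.570, F 2.648, G 4.318, H 12.053.
Rounding to the nearest integer gives A 9, B 9, C 13, D 12, E 3, F 3, G 4, H 12 — total 65, matching the house size, so no adjustment is needed.
F receives 3.

3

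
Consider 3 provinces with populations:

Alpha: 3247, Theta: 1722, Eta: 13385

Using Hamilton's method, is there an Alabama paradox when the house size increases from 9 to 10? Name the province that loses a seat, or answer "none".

none

At 9 seats: Alpha 2, Theta 1, Eta 6.
At 10 seats: Alpha 2, Theta 1, Eta 7.
No province's allocation decreased.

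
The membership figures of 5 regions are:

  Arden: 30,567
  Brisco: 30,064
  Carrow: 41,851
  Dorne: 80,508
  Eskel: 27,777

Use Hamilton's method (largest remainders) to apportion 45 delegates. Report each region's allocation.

Total 210767; standard divisor 210767/45 ≈ 4683.711.
Standard quotas: Arden 6.5262, Brisco 6.4188, Carrow 8.9354, Dorne 17.1889, Eskel 5.9306.
Lower quotas: Arden 6, Brisco 6, Carrow 8, Dorne 17, Eskel 5 (sum 42, leaving 3 seats).
Remainders in descending order: Carrow 0.9354, Eskel 0.9306, Arden 0.5262, Brisco 0.4188, Dorne 0.1889.
The surplus seats go to Carrow, Eskel, Arden.

Arden: 7; Brisco: 6; Carrow: 9; Dorne: 17; Eskel: 6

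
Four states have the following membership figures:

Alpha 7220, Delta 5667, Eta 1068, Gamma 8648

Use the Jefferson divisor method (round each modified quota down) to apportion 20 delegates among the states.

Standard divisor 22603/20 ≈ 1130.15; standard quotas: Alpha 6.389, Delta 5.014, Eta 0.945, Gamma 7.652.
Rounding down gives 6, 5, 0, 7 = 18 seats, so the divisor must be adjusted.
With modified divisor 1042.4: modified quotas Alpha 6.926, Delta 5.436, Eta 1.025, Gamma 8.296.
Rounding down: Alpha 6, Delta 5, Eta 1, Gamma 8 (total 20).

Alpha: 6, Delta: 5, Eta: 1, Gamma: 8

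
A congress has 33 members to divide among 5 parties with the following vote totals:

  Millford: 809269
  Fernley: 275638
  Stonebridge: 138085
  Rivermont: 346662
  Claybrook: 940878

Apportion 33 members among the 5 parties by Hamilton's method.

Millford: 11, Fernley: 4, Stonebridge: 2, Rivermont: 4, Claybrook: 12

Total 2510532; standard divisor 2510532/33 ≈ 76076.727.
Standard quotas: Millford 10.6375, Fernley 3.6232, Stonebridge 1.8151, Rivermont 4.5567, Claybrook 12.3675.
Lower quotas: Millford 10, Fernley 3, Stonebridge 1, Rivermont 4, Claybrook 12 (sum 30, leaving 3 seats).
Remainders in descending order: Stonebridge 0.8151, Millford 0.6375, Fernley 0.6232, Rivermont 0.5567, Claybrook 0.3675.
The surplus seats go to Stonebridge, Millford, Fernley.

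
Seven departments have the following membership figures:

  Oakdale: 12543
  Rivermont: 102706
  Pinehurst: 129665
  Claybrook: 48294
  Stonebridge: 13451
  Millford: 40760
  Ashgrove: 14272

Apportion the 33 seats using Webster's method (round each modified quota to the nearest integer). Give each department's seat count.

Oakdale: 1, Rivermont: 10, Pinehurst: 12, Claybrook: 4, Stonebridge: 1, Millford: 4, Ashgrove: 1

Standard divisor 361691/33 ≈ 10960.333; standard quotas: Oakdale 1.144, Rivermont 9.371, Pinehurst 11.830, Claybrook 4.406, Stonebridge 1.227, Millford 3.719, Ashgrove 1.302.
Rounding to the nearest integer gives 1, 9, 12, 4, 1, 4, 1 = 32 seats, so the divisor must be adjusted.
With modified divisor 10787.4: modified quotas Oakdale 1.163, Rivermont 9.521, Pinehurst 12.020, Claybrook 4.477, Stonebridge 1.247, Millford 3.778, Ashgrove 1.323.
Rounding to the nearest integer: Oakdale 1, Rivermont 10, Pinehurst 12, Claybrook 4, Stonebridge 1, Millford 4, Ashgrove 1 (total 33).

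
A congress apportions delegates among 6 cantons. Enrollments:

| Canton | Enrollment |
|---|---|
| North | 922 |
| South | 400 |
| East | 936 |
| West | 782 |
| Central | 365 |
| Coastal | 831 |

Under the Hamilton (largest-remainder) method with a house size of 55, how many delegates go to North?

12

The standard divisor is 4236/55 ≈ 77.018.
Standard quotas: North 11.971, South 5.194, East 12.153, West 10.153, Central 4.739, Coastal 10.790.
Lower quotas: North 11, South 5, East 12, West 10, Central 4, Coastal 10 (sum 52, leaving 3 seats).
Remainders in descending order: North 0.971, Coastal 0.790, Central 0.739, South 0.194, West 0.153, East 0.153.
Largest remainders: North, Coastal, Central receive the extra seats.
North receives 12.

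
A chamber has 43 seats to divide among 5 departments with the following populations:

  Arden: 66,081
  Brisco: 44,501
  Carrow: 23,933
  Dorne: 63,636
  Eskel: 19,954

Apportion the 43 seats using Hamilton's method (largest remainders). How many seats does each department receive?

Arden 13, Brisco 9, Carrow 5, Dorne 12, Eskel 4

Standard divisor: 218105 ÷ 43 ≈ 5072.209.
Standard quotas: Arden 13.0281, Brisco 8.7735, Carrow 4.7185, Dorne 12.5460, Eskel 3.9340.
Lower quotas: Arden 13, Brisco 8, Carrow 4, Dorne 12, Eskel 3 (sum 40, leaving 3 seats).
Remainders in descending order: Eskel 0.9340, Brisco 0.7735, Carrow 0.7185, Dorne 0.5460, Arden 0.0281.
Largest remainders: Eskel, Brisco, Carrow receive the extra seats.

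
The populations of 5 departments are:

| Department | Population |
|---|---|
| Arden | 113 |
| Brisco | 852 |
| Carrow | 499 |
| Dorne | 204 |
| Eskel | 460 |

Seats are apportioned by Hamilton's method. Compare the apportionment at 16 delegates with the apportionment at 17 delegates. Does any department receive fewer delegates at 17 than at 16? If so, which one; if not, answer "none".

At 16 seats: Arden 1, Brisco 6, Carrow 4, Dorne 2, Eskel 3.
At 17 seats: Arden 1, Brisco 7, Carrow 4, Dorne 1, Eskel 4.
Dorne drops from 2 to 1.

Dorne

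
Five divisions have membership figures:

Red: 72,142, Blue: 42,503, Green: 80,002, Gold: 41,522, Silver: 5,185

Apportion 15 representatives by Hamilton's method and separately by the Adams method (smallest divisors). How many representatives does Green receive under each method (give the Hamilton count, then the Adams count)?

5 and 4

Hamilton: Red 4, Blue 3, Green 5, Gold 3, Silver 0.
Adams: Red 4, Blue 3, Green 4, Gold 3, Silver 1.
Green gets 5 under Hamilton and 4 under Adams.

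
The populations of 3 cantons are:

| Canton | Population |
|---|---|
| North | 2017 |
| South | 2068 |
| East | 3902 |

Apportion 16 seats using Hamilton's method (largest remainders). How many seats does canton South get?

4

Standard divisor: 7987 ÷ 16 ≈ 499.188.
Standard quotas: North 4.041, South 4.143, East 7.817.
Lower quotas: North 4, South 4, East 7 (sum 15, leaving 1 seat).
Remainders in descending order: East 0.817, South 0.143, North 0.041.
Largest remainder: East receives the extra seat.
South receives 4.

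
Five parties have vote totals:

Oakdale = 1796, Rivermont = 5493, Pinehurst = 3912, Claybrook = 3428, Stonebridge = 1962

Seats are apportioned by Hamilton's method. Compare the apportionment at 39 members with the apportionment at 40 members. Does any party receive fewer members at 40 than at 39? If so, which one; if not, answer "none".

none

At 39 seats: Oakdale 4, Rivermont 13, Pinehurst 9, Claybrook 8, Stonebridge 5.
At 40 seats: Oakdale 4, Rivermont 13, Pinehurst 10, Claybrook 8, Stonebridge 5.
No party's allocation decreased.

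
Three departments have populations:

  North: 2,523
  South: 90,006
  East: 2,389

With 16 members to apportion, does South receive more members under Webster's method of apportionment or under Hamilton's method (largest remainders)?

Webster: North 0, South 16, East 0.
Hamilton: North 1, South 15, East 0.
South gets 16 under Webster and 15 under Hamilton.

Webster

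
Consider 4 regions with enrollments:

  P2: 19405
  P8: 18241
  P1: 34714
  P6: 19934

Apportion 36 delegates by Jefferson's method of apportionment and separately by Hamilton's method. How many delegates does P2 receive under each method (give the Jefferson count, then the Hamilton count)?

7 and 8

Jefferson: P2 7, P8 7, P1 14, P6 8.
Hamilton: P2 8, P8 7, P1 13, P6 8.
P2 gets 7 under Jefferson and 8 under Hamilton.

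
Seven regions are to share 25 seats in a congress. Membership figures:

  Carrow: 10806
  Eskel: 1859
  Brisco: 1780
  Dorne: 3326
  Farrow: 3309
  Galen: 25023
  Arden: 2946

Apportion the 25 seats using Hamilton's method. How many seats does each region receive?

Total 49049; standard divisor 49049/25 ≈ 1961.96.
Standard quotas: Carrow 5.5078, Eskel 0.9475, Brisco 0.9073, Dorne 1.6952, Farrow 1.6866, Galen 12.7541, Arden 1.5016.
Lower quotas: Carrow 5, Eskel 0, Brisco 0, Dorne 1, Farrow 1, Galen 12, Arden 1 (sum 20, leaving 5 seats).
Remainders in descending order: Eskel 0.9475, Brisco 0.9073, Galen 0.7541, Dorne 0.6952, Farrow 0.6866, Carrow 0.5078, Arden 0.5016.
Largest remainders: Eskel, Brisco, Galen, Dorne, Farrow receive the extra seats.

Carrow 5, Eskel 1, Brisco 1, Dorne 2, Farrow 2, Galen 13, Arden 1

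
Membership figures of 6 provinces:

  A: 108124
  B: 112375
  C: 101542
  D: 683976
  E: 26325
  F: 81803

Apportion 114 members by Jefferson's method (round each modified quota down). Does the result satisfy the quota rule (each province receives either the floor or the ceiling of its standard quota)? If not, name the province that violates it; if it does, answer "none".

D

Standard quotas: A 11.063, B 11.498, C 10.390, D 69.985, E 2.694, F 8.370.
Jefferson allocation: A 11, B 11, C 10, D 72, E 2, F 8.
D has quota 69.985 (lower 69, upper 70) but receives 72 — outside the quota interval.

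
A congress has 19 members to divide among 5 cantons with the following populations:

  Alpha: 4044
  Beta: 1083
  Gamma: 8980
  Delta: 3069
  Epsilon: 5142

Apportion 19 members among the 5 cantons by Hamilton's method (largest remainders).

The standard divisor is 22318/19 ≈ 1174.632.
Standard quotas: Alpha 3.4428, Beta 0.9220, Gamma 7.6450, Delta 2.6127, Epsilon 4.3775.
Lower quotas: Alpha 3, Beta 0, Gamma 7, Delta 2, Epsilon 4 (sum 16, leaving 3 seats).
Remainders in descending order: Beta 0.9220, Gamma 0.6450, Delta 0.6127, Alpha 0.4428, Epsilon 0.3775.
Largest remainders: Beta, Gamma, Delta receive the extra seats.

Alpha: 3, Beta: 1, Gamma: 8, Delta: 3, Epsilon: 4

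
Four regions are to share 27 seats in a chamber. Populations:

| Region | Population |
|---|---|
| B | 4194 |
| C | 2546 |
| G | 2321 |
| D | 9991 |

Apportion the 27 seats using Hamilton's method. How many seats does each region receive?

B: 6, C: 4, G: 3, D: 14

The standard divisor is 19052/27 ≈ 705.63.
Standard quotas: B 5.9436, C 3.6081, G 3.2893, D 14.1590.
Lower quotas: B 5, C 3, G 3, D 14 (sum 25, leaving 2 seats).
Remainders in descending order: B 0.9436, C 0.6081, G 0.2893, D 0.1590.
The surplus seats go to B, C.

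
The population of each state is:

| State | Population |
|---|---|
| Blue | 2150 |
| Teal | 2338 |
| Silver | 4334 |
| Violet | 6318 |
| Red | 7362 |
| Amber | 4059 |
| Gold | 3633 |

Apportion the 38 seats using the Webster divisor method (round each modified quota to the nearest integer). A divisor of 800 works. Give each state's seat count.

Blue=3, Teal=3, Silver=5, Violet=8, Red=9, Amber=5, Gold=5

With modified divisor 800: modified quotas Blue 2.688, Teal 2.922, Silver 5.418, Violet 7.897, Red 9.203, Amber 5.074, Gold 4.541.
Rounding to the nearest integer: Blue 3, Teal 3, Silver 5, Violet 8, Red 9, Amber 5, Gold 5 (total 38).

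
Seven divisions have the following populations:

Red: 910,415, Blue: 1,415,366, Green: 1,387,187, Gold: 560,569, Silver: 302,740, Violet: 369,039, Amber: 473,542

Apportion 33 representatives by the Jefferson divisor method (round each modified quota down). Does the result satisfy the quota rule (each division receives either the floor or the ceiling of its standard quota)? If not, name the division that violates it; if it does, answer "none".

Standard quotas: Red 5.544, Blue 8.619, Green 8.448, Gold 3.414, Silver 1.844, Violet 2.247, Amber 2.884.
Jefferson allocation: Red 6, Blue 9, Green 9, Gold 3, Silver 1, Violet 2, Amber 3.
Every allocation lies between the lower and upper quota.

none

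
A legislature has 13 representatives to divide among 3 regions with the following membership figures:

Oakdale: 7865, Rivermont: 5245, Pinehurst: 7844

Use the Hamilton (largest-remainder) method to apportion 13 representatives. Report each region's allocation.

The standard divisor is 20954/13 ≈ 1611.846.
Standard quotas: Oakdale 4.8795, Rivermont 3.2540, Pinehurst 4.8665.
Lower quotas: Oakdale 4, Rivermont 3, Pinehurst 4 (sum 11, leaving 2 seats).
Remainders in descending order: Oakdale 0.8795, Pinehurst 0.8665, Rivermont 0.2540.
Largest remainders: Oakdale, Pinehurst receive the extra seats.

Oakdale=5; Rivermont=3; Pinehurst=5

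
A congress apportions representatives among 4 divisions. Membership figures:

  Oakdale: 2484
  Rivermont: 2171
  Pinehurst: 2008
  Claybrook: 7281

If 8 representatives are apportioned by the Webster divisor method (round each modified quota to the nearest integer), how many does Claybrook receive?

4

Standard divisor 13944/8 ≈ 1743; standard quotas: Oakdale 1.425, Rivermont 1.246, Pinehurst 1.152, Claybrook 4.177.
Rounding to the nearest integer gives 1, 1, 1, 4 = 7 seats, so the divisor must be adjusted.
With modified divisor 1629.4: modified quotas Oakdale 1.524, Rivermont 1.332, Pinehurst 1.232, Claybrook 4.469.
Rounding to the nearest integer: Oakdale 2, Rivermont 1, Pinehurst 1, Claybrook 4 (total 8).
Claybrook receives 4.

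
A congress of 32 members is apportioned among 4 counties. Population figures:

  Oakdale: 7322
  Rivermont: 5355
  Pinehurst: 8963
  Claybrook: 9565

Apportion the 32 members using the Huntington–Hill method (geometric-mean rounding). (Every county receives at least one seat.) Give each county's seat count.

Oakdale 8, Rivermont 5, Pinehurst 9, Claybrook 10

With divisor 978: modified quotas Oakdale 7.487, Rivermont 5.475, Pinehurst 9.165, Claybrook 9.780.
Geometric-mean thresholds: Oakdale √(7·8)=7.483, Rivermont √(5·6)=5.477, Pinehurst √(9·10)=9.487, Claybrook √(9·10)=9.487.
Each quota rounded against its threshold gives Oakdale 8, Rivermont 5, Pinehurst 9, Claybrook 10 (total 32).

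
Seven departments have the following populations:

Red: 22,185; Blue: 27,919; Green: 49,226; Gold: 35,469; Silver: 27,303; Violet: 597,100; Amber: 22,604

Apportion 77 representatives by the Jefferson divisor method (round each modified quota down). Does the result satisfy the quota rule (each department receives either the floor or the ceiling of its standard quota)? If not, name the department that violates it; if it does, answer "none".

Standard quotas: Red 2.185, Blue 2.750, Green 4.848, Gold 3.493, Silver 2.689, Violet 58.808, Amber 2.226.
Jefferson allocation: Red 2, Blue 2, Green 5, Gold 3, Silver 2, Violet 61, Amber 2.
Violet has quota 58.808 (lower 58, upper 59) but receives 61 — outside the quota interval.

Violet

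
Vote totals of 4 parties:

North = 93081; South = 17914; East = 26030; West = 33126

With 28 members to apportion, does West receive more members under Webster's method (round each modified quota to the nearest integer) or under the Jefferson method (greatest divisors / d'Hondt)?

Webster: North 15, South 3, East 4, West 6.
Jefferson: North 16, South 3, East 4, West 5.
West gets 6 under Webster and 5 under Jefferson.

Webster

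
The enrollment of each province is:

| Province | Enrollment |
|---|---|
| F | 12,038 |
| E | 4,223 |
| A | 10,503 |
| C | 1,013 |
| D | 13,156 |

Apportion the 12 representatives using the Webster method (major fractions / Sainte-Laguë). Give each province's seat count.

F 4; E 1; A 3; C 0; D 4

Standard divisor 40933/12 ≈ 3411.083; standard quotas: F 3.529, E 1.238, A 3.079, C 0.297, D 3.857.
Rounding to the nearest integer gives F 4, E 1, A 3, C 0, D 4 — total 12, matching the house size, so no adjustment is needed.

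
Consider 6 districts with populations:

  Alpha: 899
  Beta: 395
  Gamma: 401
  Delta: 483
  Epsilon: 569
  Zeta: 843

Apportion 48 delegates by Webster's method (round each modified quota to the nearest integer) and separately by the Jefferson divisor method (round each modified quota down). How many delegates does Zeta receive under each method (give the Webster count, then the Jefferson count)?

Webster: Alpha 12, Beta 5, Gamma 5, Delta 7, Epsilon 8, Zeta 11.
Jefferson: Alpha 12, Beta 5, Gamma 5, Delta 6, Epsilon 8, Zeta 12.
Zeta gets 11 under Webster and 12 under Jefferson.

11 and 12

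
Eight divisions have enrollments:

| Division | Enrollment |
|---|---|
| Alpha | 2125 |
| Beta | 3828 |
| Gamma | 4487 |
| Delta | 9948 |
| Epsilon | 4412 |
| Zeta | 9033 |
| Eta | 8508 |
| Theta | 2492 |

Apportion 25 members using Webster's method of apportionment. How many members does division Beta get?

2

Standard divisor 44833/25 ≈ 1793.32; standard quotas: Alpha 1.185, Beta 2.135, Gamma 2.502, Delta 5.547, Epsilon 2.460, Zeta 5.037, Eta 4.744, Theta 1.390.
Rounding to the nearest integer gives Alpha 1, Beta 2, Gamma 3, Delta 6, Epsilon 2, Zeta 5, Eta 5, Theta 1 — total 25, matching the house size, so no adjustment is needed.
Beta receives 2.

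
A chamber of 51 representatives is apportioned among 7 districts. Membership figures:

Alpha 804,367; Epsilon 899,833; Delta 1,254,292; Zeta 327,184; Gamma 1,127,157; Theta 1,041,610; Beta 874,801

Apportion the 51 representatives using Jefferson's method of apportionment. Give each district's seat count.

Standard divisor 6329244/51 ≈ 124102.824; standard quotas: Alpha 6.481, Epsilon 7.251, Delta 10.107, Zeta 2.636, Gamma 9.082, Theta 8.393, Beta 7.049.
Rounding down gives 6, 7, 10, 2, 9, 8, 7 = 49 seats, so the divisor must be adjusted.
With modified divisor 114500: modified quotas Alpha 7.025, Epsilon 7.859, Delta 10.955, Zeta 2.858, Gamma 9.844, Theta 9.097, Beta 7.640.
Rounding down: Alpha 7, Epsilon 7, Delta 10, Zeta 2, Gamma 9, Theta 9, Beta 7 (total 51).

Alpha: 7, Epsilon: 7, Delta: 10, Zeta: 2, Gamma: 9, Theta: 9, Beta: 7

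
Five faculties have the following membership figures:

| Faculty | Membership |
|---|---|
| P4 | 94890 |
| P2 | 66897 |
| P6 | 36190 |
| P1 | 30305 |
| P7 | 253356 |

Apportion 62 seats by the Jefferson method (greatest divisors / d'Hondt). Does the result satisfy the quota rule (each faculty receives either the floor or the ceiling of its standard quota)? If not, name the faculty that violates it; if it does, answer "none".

Standard quotas: P4 12.215, P2 8.611, P6 4.659, P1 3.901, P7 32.614.
Jefferson allocation: P4 12, P2 8, P6 4, P1 4, P7 34.
P7 has quota 32.614 (lower 32, upper 33) but receives 34 — outside the quota interval.

P7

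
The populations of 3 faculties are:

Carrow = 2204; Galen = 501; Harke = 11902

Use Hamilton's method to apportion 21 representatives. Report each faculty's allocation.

Carrow 3, Galen 1, Harke 17

Total 14607; standard divisor 14607/21 ≈ 695.571.
Standard quotas: Carrow 3.1686, Galen 0.7203, Harke 17.1111.
Lower quotas: Carrow 3, Galen 0, Harke 17 (sum 20, leaving 1 seat).
Remainders in descending order: Galen 0.7203, Carrow 0.1686, Harke 0.1111.
The surplus seat goes to Galen.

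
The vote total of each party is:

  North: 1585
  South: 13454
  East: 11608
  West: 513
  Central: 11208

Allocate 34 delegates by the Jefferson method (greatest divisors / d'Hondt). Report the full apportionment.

Standard divisor 38368/34 ≈ 1128.471; standard quotas: North 1.405, South 11.922, East 10.286, West 0.455, Central 9.932.
Rounding down gives 1, 11, 10, 0, 9 = 31 seats, so the divisor must be adjusted.
With modified divisor 1050: modified quotas North 1.510, South 12.813, East 11.055, West 0.489, Central 10.674.
Rounding down: North 1, South 12, East 11, West 0, Central 10 (total 34).

North: 1, South: 12, East: 11, West: 0, Central: 10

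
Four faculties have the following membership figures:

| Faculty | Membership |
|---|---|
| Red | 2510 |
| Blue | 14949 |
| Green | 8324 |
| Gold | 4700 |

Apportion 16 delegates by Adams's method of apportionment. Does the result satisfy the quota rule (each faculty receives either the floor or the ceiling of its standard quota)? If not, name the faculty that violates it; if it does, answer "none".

Standard quotas: Red 1.317, Blue 7.846, Green 4.369, Gold 2.467.
Adams allocation: Red 2, Blue 7, Green 4, Gold 3.
Every allocation lies between the lower and upper quota.

none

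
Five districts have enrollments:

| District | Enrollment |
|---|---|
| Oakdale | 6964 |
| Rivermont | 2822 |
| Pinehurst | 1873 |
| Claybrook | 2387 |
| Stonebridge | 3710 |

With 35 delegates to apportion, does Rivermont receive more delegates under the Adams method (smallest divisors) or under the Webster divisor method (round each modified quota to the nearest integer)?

Adams

Adams: Oakdale 13, Rivermont 6, Pinehurst 4, Claybrook 5, Stonebridge 7.
Webster: Oakdale 14, Rivermont 5, Pinehurst 4, Claybrook 5, Stonebridge 7.
Rivermont gets 6 under Adams and 5 under Webster.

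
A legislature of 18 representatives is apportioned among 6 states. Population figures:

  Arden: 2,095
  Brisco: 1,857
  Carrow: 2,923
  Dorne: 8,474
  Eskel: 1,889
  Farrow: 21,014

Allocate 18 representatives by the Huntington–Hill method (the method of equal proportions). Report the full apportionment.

With divisor 2141: modified quotas Arden 0.979, Brisco 0.867, Carrow 1.365, Dorne 3.958, Eskel 0.882, Farrow 9.815.
Geometric-mean thresholds: Arden (min 1), Brisco (min 1), Carrow √(1·2)=1.414, Dorne √(3·4)=3.464, Eskel (min 1), Farrow √(9·10)=9.487.
Each quota rounded against its threshold gives Arden 1, Brisco 1, Carrow 1, Dorne 4, Eskel 1, Farrow 10 (total 18).

Arden 1, Brisco 1, Carrow 1, Dorne 4, Eskel 1, Farrow 10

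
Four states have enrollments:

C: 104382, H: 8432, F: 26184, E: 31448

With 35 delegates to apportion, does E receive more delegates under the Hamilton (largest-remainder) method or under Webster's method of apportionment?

Hamilton: C 21, H 2, F 5, E 7.
Webster: C 22, H 2, F 5, E 6.
E gets 7 under Hamilton and 6 under Webster.

Hamilton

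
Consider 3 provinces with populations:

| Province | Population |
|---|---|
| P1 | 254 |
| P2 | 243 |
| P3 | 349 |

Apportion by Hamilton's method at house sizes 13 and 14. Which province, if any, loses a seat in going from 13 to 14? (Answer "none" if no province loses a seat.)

At 13 seats: P1 4, P2 4, P3 5.
At 14 seats: P1 4, P2 4, P3 6.
No province's allocation decreased.

none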